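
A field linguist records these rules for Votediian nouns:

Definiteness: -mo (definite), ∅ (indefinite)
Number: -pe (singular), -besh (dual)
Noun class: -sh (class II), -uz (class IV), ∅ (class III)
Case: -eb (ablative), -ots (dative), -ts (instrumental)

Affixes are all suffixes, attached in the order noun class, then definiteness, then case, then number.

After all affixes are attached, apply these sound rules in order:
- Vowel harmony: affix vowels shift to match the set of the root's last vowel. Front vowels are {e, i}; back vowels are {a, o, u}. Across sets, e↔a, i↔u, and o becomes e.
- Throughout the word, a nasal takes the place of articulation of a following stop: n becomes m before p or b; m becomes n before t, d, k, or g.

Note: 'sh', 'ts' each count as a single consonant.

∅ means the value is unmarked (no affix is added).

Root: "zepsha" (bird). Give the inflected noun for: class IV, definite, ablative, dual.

zepshauzmoabbash

Attach noun class class IV -uz → zepshauz.
Attach definiteness definite -mo → zepshauzmo.
Attach case ablative -eb → zepshauzmoeb.
Attach number dual -besh → zepshauzmoebbesh.
Apply vowel harmony: zepshauzmoebbesh → zepshauzmoabbash.
Nasal assimilation: no change.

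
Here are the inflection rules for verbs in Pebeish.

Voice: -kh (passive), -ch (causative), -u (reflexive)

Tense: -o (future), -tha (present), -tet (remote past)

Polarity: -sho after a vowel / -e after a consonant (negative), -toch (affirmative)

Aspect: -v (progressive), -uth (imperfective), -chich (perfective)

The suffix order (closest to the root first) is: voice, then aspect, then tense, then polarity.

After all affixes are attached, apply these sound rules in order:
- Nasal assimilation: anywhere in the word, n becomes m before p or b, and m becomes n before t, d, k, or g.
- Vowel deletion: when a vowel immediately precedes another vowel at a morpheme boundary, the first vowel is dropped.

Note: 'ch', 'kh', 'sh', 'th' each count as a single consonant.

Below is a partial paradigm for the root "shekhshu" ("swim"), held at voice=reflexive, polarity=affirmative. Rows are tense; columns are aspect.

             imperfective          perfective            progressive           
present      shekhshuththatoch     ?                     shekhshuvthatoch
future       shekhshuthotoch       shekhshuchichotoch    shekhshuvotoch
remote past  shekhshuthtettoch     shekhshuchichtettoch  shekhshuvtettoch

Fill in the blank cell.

shekhshuchichthatoch

Attach voice reflexive -u → shekhshuu.
Attach aspect perfective -chich → shekhshuuchich.
Attach tense present -tha → shekhshuuchichtha.
Attach polarity affirmative -toch → shekhshuuchichthatoch.
Nasal assimilation: no change.
Apply vowel deletion: shekhshuuchichthatoch → shekhshuchichthatoch.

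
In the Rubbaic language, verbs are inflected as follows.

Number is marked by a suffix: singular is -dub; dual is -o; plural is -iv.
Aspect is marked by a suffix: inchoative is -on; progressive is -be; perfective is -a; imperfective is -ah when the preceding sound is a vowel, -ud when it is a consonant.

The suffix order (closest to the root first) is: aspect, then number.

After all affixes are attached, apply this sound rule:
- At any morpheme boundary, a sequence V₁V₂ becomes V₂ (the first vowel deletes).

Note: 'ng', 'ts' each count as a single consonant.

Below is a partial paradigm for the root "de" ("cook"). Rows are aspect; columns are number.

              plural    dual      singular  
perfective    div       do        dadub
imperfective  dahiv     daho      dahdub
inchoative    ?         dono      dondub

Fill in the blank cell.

doniv

Attach aspect inchoative -on → deon.
Attach number plural -iv → deoniv.
Apply vowel deletion: deoniv → doniv.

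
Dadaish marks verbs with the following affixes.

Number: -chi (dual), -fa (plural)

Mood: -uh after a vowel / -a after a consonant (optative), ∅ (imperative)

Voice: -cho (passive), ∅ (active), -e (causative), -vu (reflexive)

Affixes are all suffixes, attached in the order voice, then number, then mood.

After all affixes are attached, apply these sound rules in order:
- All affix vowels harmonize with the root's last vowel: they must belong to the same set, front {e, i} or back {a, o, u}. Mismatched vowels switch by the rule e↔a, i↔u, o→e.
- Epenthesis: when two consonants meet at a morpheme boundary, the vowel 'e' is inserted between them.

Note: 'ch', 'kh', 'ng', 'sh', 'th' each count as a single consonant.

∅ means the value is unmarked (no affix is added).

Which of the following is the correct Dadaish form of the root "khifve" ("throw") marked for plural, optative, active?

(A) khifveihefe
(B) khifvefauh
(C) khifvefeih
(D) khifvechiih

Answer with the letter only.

C

voice = active: zero marking, form stays khifve.
Attach number plural -fa → khifvefa.
Attach mood optative -uh (after vowel 'a') → khifvefauh.
Apply vowel harmony: khifvefauh → khifvefeih.
Epenthesis: no change.
So the correct form is khifvefeih, option (C).
(A) khifveihefe is wrong: it has the affixes in the wrong order.
(D) khifvechiih is wrong: it uses dual instead of plural for number.
(B) khifvefauh is wrong: it fails to apply the sound rule(s).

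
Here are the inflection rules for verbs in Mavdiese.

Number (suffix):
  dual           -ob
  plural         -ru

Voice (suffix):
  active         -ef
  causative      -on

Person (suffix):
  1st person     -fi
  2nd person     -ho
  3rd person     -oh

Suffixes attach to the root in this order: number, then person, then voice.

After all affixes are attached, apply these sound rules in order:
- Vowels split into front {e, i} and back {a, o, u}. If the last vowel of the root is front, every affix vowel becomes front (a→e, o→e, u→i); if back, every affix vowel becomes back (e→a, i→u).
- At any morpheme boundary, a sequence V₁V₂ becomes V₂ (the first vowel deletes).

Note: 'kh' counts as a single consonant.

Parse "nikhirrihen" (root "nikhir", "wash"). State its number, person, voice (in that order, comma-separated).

Segment: nikhir-ru-ho-on.
number: -ru → plural.
person: -ho → 2nd person.
voice: -on → causative.

plural, 2nd person, causative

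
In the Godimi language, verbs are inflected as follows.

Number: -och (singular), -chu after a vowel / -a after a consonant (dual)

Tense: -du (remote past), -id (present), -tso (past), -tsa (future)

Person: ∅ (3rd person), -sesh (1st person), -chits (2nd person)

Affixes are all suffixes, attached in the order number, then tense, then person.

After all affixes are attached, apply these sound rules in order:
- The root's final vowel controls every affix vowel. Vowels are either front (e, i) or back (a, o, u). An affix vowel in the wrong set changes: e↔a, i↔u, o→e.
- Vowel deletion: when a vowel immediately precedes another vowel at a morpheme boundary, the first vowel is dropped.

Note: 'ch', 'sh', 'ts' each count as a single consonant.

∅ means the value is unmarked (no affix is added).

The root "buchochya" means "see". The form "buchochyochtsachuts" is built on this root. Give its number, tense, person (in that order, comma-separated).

singular, future, 2nd person

Segment: buchochya-och-tsa-chits.
number: -och → singular.
tense: -tsa → future.
person: -chits → 2nd person.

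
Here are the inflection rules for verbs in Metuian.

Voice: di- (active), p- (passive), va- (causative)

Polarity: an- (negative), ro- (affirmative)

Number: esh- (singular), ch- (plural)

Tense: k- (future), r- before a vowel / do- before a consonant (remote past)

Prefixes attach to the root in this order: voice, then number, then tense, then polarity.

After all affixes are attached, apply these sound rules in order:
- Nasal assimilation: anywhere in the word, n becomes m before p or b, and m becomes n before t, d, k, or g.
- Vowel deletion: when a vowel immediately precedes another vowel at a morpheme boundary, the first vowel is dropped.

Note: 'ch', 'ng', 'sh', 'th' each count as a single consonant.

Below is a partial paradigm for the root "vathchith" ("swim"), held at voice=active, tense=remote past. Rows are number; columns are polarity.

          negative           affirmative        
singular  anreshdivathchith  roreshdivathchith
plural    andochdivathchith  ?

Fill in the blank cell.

rodochdivathchith

Attach voice active di- → divathchith.
Attach number plural ch- → chdivathchith.
Attach tense remote past do- (before consonant 'ch') → dochdivathchith.
Attach polarity affirmative ro- → rodochdivathchith.
Nasal assimilation: no change.
Vowel deletion: no change.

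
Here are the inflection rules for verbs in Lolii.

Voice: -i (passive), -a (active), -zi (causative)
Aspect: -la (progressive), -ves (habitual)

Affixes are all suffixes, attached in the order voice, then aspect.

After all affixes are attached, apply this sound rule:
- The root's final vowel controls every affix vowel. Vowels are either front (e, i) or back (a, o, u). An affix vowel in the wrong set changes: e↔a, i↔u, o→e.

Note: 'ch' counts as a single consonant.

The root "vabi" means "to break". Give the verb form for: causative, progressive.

Attach voice causative -zi → vabizi.
Attach aspect progressive -la → vabizila.
Apply vowel harmony: vabizila → vabizile.

vabizile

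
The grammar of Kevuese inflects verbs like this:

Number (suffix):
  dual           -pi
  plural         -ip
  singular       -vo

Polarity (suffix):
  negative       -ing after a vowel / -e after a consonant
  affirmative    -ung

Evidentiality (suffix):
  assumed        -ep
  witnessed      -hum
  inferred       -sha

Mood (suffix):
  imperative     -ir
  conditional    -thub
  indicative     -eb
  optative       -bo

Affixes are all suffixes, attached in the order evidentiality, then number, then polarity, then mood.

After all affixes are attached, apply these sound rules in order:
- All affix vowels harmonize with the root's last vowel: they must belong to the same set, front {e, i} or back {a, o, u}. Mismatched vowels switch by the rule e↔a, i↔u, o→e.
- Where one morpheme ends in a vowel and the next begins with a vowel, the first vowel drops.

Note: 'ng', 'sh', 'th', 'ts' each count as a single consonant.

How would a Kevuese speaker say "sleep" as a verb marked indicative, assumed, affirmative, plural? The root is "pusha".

Attach evidentiality assumed -ep → pushaep.
Attach number plural -ip → pushaepip.
Attach polarity affirmative -ung → pushaepipung.
Attach mood indicative -eb → pushaepipungeb.
Apply vowel harmony: pushaepipungeb → pushaapupungab.
Apply vowel deletion: pushaapupungab → pushapupungab.

pushapupungab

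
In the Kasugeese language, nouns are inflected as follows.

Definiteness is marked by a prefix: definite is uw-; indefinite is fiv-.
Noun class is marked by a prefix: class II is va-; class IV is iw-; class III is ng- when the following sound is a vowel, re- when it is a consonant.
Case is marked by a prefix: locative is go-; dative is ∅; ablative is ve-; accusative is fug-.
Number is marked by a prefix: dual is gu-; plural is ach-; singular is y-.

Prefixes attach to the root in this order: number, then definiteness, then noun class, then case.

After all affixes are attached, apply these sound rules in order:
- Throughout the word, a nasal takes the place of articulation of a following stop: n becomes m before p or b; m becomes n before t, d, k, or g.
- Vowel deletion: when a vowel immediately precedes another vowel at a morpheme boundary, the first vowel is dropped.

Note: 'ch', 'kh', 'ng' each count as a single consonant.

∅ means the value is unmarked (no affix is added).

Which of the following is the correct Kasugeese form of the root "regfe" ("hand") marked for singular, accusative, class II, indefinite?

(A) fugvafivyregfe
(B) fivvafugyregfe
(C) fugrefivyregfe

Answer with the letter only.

A

Attach number singular y- → yregfe.
Attach definiteness indefinite fiv- → fivyregfe.
Attach noun class class II va- → vafivyregfe.
Attach case accusative fug- → fugvafivyregfe.
Nasal assimilation: no change.
Vowel deletion: no change.
So the correct form is fugvafivyregfe, option (A).
(B) fivvafugyregfe is wrong: it has the affixes in the wrong order.
(C) fugrefivyregfe is wrong: it uses class III instead of class II for noun class.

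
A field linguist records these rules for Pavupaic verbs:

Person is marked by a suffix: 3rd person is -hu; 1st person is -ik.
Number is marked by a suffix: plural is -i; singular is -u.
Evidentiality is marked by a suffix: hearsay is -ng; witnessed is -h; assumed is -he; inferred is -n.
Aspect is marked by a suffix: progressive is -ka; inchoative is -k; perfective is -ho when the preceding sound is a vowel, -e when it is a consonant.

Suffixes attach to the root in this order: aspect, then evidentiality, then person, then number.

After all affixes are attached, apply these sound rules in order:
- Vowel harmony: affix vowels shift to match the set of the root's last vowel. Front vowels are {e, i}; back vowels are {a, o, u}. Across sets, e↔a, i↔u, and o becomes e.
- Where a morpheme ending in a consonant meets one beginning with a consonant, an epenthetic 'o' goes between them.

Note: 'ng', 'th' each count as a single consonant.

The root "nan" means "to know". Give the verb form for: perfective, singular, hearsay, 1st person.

nananguku

Attach aspect perfective -e (after consonant 'n') → nane.
Attach evidentiality hearsay -ng → naneng.
Attach person 1st person -ik → nanengik.
Attach number singular -u → nanengiku.
Apply vowel harmony: nanengiku → nananguku.
Epenthesis: no change.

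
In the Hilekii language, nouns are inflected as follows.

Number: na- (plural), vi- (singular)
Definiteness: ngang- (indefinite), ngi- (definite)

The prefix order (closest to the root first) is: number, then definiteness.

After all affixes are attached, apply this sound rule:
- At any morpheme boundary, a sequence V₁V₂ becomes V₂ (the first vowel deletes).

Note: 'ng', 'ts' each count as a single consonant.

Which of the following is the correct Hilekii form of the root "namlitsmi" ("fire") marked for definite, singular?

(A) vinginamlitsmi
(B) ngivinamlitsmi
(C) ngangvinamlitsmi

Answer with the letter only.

B

Attach number singular vi- → vinamlitsmi.
Attach definiteness definite ngi- → ngivinamlitsmi.
Vowel deletion: no change.
So the correct form is ngivinamlitsmi, option (B).
(A) vinginamlitsmi is wrong: it has the affixes in the wrong order.
(C) ngangvinamlitsmi is wrong: it uses indefinite instead of definite for definiteness.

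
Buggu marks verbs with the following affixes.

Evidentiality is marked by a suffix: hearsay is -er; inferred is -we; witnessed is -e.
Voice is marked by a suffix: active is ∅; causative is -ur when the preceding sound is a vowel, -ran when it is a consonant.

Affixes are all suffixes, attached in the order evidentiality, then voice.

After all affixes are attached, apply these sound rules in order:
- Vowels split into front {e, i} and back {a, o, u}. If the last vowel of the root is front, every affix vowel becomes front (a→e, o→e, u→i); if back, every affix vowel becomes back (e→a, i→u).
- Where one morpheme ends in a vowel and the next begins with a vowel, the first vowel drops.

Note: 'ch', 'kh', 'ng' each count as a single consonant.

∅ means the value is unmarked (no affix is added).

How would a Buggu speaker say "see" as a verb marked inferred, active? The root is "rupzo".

rupzowa

Attach evidentiality inferred -we → rupzowe.
voice = active: zero marking, form stays rupzowe.
Apply vowel harmony: rupzowe → rupzowa.
Vowel deletion: no change.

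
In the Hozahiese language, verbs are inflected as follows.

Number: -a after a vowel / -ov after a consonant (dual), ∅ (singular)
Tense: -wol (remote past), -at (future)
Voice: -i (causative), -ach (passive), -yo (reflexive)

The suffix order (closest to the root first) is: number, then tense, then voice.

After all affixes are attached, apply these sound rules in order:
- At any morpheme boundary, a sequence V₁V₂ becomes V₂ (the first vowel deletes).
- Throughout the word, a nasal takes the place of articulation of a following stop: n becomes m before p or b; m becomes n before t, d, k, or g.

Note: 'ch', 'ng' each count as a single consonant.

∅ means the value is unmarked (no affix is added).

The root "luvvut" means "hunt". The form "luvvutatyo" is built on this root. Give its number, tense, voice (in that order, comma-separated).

singular, future, reflexive

Segment: luvvut-at-yo.
number: ∅ → singular.
tense: -at → future.
voice: -yo → reflexive.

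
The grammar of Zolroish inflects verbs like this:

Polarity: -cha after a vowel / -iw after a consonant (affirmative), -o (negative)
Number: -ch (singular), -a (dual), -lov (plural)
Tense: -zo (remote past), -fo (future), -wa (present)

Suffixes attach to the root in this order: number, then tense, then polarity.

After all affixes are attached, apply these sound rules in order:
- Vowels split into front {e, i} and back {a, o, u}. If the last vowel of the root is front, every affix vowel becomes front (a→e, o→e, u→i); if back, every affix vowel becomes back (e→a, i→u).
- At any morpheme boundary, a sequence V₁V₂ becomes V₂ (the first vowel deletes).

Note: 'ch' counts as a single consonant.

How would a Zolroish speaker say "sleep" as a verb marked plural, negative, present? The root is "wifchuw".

wifchuwlovwo

Attach number plural -lov → wifchuwlov.
Attach tense present -wa → wifchuwlovwa.
Attach polarity negative -o → wifchuwlovwao.
Vowel harmony: no change.
Apply vowel deletion: wifchuwlovwao → wifchuwlovwo.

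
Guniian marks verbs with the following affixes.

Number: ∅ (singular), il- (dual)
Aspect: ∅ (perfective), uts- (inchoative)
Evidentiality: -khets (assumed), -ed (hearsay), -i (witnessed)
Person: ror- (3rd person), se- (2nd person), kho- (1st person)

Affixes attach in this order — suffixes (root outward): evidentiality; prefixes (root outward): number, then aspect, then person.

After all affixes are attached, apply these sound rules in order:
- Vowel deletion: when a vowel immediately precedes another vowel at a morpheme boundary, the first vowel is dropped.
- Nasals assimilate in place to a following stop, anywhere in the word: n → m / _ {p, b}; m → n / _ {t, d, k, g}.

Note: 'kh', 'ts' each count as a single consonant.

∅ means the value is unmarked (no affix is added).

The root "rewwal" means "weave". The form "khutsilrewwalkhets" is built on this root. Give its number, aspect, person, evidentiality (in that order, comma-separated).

Segment: kho-uts-il-rewwal-khets.
number: il- → dual.
aspect: uts- → inchoative.
person: kho- → 1st person.
evidentiality: -khets → assumed.

dual, inchoative, 1st person, assumed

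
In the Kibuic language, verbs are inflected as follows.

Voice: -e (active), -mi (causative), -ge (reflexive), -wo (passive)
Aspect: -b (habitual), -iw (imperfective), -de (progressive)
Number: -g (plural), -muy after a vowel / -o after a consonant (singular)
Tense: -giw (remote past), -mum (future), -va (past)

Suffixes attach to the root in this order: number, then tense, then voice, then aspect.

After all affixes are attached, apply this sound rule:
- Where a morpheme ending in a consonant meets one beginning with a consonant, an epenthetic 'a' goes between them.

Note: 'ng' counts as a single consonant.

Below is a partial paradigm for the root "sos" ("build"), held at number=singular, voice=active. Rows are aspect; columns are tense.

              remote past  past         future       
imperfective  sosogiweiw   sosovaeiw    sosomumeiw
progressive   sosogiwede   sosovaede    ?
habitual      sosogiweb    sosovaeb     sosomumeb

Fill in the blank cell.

sosomumede

Attach number singular -o (after consonant 's') → soso.
Attach tense future -mum → sosomum.
Attach voice active -e → sosomume.
Attach aspect progressive -de → sosomumede.
Epenthesis: no change.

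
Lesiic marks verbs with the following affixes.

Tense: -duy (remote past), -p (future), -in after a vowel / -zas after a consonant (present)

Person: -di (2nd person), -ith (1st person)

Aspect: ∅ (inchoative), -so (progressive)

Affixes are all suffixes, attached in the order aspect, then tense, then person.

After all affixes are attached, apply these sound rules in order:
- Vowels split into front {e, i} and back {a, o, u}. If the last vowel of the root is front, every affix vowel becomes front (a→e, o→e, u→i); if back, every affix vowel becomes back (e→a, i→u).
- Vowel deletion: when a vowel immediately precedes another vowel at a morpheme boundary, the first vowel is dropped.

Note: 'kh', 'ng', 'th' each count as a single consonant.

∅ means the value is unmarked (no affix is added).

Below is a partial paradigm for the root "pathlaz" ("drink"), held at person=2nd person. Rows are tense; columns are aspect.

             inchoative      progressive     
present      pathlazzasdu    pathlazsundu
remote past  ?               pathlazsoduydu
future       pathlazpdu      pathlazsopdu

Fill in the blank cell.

aspect = inchoative: zero marking, form stays pathlaz.
Attach tense remote past -duy → pathlazduy.
Attach person 2nd person -di → pathlazduydi.
Apply vowel harmony: pathlazduydi → pathlazduydu.
Vowel deletion: no change.

pathlazduydu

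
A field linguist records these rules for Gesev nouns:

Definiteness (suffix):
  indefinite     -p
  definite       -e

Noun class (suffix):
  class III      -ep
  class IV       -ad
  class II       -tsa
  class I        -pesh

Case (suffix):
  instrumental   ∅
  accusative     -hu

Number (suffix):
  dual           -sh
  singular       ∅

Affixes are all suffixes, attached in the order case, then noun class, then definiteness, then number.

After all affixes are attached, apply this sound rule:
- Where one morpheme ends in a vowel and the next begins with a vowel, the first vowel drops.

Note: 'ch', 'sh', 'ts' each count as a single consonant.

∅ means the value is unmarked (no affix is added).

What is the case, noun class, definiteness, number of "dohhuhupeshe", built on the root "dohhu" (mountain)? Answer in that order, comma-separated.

accusative, class I, definite, singular

Segment: dohhu-hu-pesh-e.
case: -hu → accusative.
noun class: -pesh → class I.
definiteness: -e → definite.
number: ∅ → singular.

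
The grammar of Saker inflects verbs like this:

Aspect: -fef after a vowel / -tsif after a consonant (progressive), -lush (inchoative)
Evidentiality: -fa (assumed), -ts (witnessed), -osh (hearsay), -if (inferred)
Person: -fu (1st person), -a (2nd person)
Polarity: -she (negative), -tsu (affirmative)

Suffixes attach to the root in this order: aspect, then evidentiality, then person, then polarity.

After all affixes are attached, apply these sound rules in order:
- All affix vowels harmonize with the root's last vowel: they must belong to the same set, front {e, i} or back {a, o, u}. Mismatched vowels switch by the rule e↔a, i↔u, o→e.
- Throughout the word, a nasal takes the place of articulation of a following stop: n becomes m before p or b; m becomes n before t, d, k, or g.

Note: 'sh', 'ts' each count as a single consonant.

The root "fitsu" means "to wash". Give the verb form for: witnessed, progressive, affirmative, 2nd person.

Attach aspect progressive -fef (after vowel 'u') → fitsufef.
Attach evidentiality witnessed -ts → fitsufefts.
Attach person 2nd person -a → fitsufeftsa.
Attach polarity affirmative -tsu → fitsufeftsatsu.
Apply vowel harmony: fitsufeftsatsu → fitsufaftsatsu.
Nasal assimilation: no change.

fitsufaftsatsu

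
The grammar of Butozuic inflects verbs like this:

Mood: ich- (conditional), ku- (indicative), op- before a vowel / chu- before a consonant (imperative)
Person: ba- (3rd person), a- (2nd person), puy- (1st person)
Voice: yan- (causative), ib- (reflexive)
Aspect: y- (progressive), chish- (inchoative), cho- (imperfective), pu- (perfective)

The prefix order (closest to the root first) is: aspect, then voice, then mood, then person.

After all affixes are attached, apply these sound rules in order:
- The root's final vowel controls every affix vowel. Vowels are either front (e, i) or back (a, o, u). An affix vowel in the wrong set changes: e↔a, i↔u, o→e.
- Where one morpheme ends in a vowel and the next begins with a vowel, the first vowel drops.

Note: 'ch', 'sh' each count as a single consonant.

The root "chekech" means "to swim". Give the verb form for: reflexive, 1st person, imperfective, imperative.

Attach aspect imperfective cho- → chochekech.
Attach voice reflexive ib- → ibchochekech.
Attach mood imperative op- (before vowel 'i') → opibchochekech.
Attach person 1st person puy- → puyopibchochekech.
Apply vowel harmony: puyopibchochekech → piyepibchechekech.
Vowel deletion: no change.

piyepibchechekech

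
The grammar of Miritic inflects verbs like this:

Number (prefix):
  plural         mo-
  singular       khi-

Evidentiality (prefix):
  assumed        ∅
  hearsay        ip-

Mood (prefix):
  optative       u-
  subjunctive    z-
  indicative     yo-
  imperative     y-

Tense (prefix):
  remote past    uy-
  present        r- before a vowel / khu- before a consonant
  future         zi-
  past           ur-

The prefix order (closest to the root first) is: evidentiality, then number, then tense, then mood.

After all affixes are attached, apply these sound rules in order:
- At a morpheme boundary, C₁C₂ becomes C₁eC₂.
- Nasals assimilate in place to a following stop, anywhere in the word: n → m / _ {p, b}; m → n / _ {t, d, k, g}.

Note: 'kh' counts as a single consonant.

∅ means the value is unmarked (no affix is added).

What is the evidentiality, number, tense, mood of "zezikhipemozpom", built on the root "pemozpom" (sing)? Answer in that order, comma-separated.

Segment: z-zi-khi-pemozpom.
evidentiality: ∅ → assumed.
number: khi- → singular.
tense: zi- → future.
mood: z- → subjunctive.

assumed, singular, future, subjunctive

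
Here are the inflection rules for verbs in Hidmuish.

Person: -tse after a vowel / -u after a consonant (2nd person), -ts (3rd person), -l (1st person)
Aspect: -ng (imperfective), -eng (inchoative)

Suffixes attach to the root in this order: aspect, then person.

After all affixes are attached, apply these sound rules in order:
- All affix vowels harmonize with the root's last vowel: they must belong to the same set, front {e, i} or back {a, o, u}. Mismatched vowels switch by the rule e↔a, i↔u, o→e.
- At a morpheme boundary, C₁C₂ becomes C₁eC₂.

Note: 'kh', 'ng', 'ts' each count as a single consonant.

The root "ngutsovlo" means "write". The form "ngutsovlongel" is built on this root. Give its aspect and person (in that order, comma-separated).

Segment: ngutsovlo-ng-l.
aspect: -ng → imperfective.
person: -l → 1st person.

imperfective, 1st person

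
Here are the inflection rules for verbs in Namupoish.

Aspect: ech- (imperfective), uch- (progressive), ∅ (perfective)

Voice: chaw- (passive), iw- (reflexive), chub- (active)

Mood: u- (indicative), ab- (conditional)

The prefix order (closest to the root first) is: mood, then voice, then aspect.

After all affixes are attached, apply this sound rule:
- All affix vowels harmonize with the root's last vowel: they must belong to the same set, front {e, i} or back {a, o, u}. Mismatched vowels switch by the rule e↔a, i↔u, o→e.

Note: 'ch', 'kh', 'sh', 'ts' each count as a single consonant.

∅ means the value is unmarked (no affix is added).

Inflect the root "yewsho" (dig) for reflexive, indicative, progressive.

uchuwuyewsho

Attach mood indicative u- → uyewsho.
Attach voice reflexive iw- → iwuyewsho.
Attach aspect progressive uch- → uchiwuyewsho.
Apply vowel harmony: uchiwuyewsho → uchuwuyewsho.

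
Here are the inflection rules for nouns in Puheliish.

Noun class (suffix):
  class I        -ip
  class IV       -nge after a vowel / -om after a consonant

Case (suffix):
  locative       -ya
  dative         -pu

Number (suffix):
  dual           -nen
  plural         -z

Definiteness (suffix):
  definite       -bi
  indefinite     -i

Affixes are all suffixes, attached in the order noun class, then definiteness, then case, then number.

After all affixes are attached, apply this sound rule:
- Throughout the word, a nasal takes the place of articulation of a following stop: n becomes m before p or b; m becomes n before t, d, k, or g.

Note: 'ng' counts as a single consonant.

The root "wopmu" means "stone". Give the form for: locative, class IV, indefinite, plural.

wopmungeiyaz

Attach noun class class IV -nge (after vowel 'u') → wopmunge.
Attach definiteness indefinite -i → wopmungei.
Attach case locative -ya → wopmungeiya.
Attach number plural -z → wopmungeiyaz.
Nasal assimilation: no change.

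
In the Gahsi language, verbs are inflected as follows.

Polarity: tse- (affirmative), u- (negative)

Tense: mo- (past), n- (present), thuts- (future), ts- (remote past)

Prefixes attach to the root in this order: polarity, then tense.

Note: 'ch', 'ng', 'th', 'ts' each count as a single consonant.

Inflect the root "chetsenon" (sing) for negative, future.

thutsuchetsenon

Attach polarity negative u- → uchetsenon.
Attach tense future thuts- → thutsuchetsenon.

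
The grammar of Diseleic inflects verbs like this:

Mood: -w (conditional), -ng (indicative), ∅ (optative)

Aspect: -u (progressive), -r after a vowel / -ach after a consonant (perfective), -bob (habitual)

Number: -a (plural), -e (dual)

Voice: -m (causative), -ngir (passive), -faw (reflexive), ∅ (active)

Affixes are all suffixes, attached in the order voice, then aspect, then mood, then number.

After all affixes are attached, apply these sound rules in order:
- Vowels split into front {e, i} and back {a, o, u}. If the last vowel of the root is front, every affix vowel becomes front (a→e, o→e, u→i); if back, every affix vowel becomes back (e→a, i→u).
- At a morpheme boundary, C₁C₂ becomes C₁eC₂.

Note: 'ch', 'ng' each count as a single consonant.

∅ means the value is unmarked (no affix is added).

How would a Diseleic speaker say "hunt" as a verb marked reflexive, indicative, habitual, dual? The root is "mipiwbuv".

mipiwbuvefawebobenga

Attach voice reflexive -faw → mipiwbuvfaw.
Attach aspect habitual -bob → mipiwbuvfawbob.
Attach mood indicative -ng → mipiwbuvfawbobng.
Attach number dual -e → mipiwbuvfawbobnge.
Apply vowel harmony: mipiwbuvfawbobnge → mipiwbuvfawbobnga.
Apply epenthesis: mipiwbuvfawbobnga → mipiwbuvefawebobenga.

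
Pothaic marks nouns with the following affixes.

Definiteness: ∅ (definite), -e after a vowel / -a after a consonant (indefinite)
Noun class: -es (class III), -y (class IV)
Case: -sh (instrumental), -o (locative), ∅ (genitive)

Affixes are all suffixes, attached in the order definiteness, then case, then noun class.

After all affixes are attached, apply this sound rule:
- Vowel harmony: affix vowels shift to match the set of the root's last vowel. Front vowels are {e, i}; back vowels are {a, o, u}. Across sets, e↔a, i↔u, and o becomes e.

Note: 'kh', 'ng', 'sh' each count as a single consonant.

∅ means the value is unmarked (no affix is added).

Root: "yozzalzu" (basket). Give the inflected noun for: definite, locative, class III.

yozzalzuoas

definiteness = definite: zero marking, form stays yozzalzu.
Attach case locative -o → yozzalzuo.
Attach noun class class III -es → yozzalzuoes.
Apply vowel harmony: yozzalzuoes → yozzalzuoas.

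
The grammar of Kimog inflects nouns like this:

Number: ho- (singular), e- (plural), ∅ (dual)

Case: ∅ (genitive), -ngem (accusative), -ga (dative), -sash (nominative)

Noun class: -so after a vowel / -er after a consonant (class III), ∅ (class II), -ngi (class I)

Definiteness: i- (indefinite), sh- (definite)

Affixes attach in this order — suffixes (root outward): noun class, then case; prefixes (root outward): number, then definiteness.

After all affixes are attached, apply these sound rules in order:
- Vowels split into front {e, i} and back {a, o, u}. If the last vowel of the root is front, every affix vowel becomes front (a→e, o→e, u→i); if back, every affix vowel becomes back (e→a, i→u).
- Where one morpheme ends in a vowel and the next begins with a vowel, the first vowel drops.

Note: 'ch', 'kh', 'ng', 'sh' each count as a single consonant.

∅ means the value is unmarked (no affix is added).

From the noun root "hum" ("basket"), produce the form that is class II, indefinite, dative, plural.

ahumga

Attach number plural e- → ehum.
noun class = class II: zero marking, form stays ehum.
Attach definiteness indefinite i- → iehum.
Attach case dative -ga → iehumga.
Apply vowel harmony: iehumga → uahumga.
Apply vowel deletion: uahumga → ahumga.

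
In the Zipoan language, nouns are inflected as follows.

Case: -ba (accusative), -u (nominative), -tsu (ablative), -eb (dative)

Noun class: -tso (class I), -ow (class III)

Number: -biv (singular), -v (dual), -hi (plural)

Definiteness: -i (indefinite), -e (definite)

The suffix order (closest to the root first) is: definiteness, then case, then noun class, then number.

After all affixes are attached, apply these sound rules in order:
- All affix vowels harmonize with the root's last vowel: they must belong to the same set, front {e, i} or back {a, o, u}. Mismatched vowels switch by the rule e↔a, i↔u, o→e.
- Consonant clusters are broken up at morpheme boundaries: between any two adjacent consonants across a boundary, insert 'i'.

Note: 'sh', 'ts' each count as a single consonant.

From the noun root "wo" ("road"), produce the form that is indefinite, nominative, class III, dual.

Attach definiteness indefinite -i → woi.
Attach case nominative -u → woiu.
Attach noun class class III -ow → woiuow.
Attach number dual -v → woiuowv.
Apply vowel harmony: woiuowv → wouuowv.
Apply epenthesis: wouuowv → wouuowiv.

wouuowiv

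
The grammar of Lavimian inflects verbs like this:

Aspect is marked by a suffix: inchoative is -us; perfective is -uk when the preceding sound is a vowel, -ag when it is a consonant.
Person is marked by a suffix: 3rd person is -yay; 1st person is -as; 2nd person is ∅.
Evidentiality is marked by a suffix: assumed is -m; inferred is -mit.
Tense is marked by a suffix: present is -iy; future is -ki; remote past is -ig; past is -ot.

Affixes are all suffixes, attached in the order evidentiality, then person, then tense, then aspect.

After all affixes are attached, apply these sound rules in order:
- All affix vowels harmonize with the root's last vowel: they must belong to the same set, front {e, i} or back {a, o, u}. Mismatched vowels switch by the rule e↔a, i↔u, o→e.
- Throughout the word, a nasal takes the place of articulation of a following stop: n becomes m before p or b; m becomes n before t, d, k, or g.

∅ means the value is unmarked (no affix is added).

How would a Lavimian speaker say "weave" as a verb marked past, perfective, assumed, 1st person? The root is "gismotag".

gismotagmasotag

Attach evidentiality assumed -m → gismotagm.
Attach person 1st person -as → gismotagmas.
Attach tense past -ot → gismotagmasot.
Attach aspect perfective -ag (after consonant 't') → gismotagmasotag.
Vowel harmony: no change.
Nasal assimilation: no change.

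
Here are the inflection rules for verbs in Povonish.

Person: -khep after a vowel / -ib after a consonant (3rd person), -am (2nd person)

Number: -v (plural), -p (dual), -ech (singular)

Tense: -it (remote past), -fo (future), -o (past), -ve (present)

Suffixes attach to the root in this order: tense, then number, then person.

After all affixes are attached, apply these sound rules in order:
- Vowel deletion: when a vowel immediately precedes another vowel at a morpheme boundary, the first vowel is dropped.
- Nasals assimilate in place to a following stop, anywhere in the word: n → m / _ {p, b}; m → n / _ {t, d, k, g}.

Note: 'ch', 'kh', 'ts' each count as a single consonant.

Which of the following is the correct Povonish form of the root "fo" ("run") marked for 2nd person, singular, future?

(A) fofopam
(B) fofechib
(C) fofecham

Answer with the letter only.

C

Attach tense future -fo → fofo.
Attach number singular -ech → fofoech.
Attach person 2nd person -am → fofoecham.
Apply vowel deletion: fofoecham → fofecham.
Nasal assimilation: no change.
So the correct form is fofecham, option (C).
(B) fofechib is wrong: it uses 3rd person instead of 2nd person for person.
(A) fofopam is wrong: it uses dual instead of singular for number.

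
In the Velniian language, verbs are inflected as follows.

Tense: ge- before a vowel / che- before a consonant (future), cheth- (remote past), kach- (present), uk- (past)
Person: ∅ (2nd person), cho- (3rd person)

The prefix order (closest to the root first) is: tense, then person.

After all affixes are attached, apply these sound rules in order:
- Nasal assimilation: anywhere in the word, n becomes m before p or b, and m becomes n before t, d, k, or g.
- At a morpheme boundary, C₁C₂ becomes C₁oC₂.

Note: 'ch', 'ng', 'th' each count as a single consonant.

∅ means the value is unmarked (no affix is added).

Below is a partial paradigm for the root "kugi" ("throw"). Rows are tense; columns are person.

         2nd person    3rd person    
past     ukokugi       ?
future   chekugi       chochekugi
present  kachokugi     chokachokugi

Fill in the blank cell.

Attach tense past uk- → ukkugi.
Attach person 3rd person cho- → choukkugi.
Nasal assimilation: no change.
Apply epenthesis: choukkugi → choukokugi.

choukokugi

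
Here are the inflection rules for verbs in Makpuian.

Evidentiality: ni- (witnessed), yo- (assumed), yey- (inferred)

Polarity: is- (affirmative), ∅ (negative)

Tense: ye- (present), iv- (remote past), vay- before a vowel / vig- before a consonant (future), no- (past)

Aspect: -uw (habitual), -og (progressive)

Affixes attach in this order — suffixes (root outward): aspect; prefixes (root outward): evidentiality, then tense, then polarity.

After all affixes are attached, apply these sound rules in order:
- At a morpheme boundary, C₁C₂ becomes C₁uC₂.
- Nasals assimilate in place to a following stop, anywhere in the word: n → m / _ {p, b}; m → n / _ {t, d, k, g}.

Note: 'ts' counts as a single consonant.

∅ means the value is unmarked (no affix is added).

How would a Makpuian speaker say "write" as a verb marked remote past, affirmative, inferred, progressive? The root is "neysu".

Attach evidentiality inferred yey- → yeyneysu.
Attach tense remote past iv- → ivyeyneysu.
Attach polarity affirmative is- → isivyeyneysu.
Attach aspect progressive -og → isivyeyneysuog.
Apply epenthesis: isivyeyneysuog → isivuyeyuneysuog.
Nasal assimilation: no change.

isivuyeyuneysuog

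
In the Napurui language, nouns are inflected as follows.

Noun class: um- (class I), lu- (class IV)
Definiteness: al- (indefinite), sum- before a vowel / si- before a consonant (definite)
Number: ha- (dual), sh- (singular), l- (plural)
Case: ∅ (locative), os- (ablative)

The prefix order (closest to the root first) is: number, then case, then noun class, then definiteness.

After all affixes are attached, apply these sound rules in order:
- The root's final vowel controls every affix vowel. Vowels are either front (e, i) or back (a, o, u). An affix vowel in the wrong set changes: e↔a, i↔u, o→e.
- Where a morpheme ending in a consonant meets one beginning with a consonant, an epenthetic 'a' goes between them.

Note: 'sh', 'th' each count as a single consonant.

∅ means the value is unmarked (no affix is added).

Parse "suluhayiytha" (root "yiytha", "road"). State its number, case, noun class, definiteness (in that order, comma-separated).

Segment: si-lu-ha-yiytha.
number: ha- → dual.
case: ∅ → locative.
noun class: lu- → class IV.
definiteness: sum/si- → definite.

dual, locative, class IV, definite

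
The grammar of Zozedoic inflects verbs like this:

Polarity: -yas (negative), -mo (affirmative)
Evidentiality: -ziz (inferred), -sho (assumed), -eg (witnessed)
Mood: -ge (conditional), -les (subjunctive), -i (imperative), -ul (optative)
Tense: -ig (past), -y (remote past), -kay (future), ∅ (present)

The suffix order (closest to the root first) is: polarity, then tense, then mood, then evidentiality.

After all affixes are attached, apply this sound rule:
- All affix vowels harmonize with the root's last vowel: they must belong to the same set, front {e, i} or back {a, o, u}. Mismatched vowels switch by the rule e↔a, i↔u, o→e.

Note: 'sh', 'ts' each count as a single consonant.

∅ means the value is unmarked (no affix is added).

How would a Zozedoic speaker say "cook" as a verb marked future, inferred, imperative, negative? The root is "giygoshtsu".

Attach polarity negative -yas → giygoshtsuyas.
Attach tense future -kay → giygoshtsuyaskay.
Attach mood imperative -i → giygoshtsuyaskayi.
Attach evidentiality inferred -ziz → giygoshtsuyaskayiziz.
Apply vowel harmony: giygoshtsuyaskayiziz → giygoshtsuyaskayuzuz.

giygoshtsuyaskayuzuz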